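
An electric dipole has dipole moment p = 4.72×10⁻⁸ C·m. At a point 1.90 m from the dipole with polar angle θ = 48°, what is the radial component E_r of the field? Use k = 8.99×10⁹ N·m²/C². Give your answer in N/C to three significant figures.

E_r ≈ 82.8 N/C

For a dipole, E_r = (2kp cosθ)/r³.
kp/r³ = (8.99×10⁹)(4.72×10⁻⁸)/(1.90)³ = 61.86 N/C.
E_r = 2·61.86·cos48° = 82.79 N/C.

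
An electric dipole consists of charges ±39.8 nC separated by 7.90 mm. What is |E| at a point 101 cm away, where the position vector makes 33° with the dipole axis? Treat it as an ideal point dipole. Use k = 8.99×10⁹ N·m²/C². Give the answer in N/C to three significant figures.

Dipole moment p = qd = (3.98×10⁻⁸ C)(0.00790 m) = 3.144×10⁻¹⁰ C·m.
At angle θ the dipole field magnitude is E = (kp/r³)·√(1 + 3cos²θ).
kp/r³ = (8.99×10⁹)(3.144×10⁻¹⁰) / (1.01)³ = 2.743 N/C.
√(1 + 3cos²33°) = √(1 + 3·0.7034) = √3.1101 ≈ 1.7635.
E ≈ 2.743 × 1.764 = 4.838 N/C.

E ≈ 4.84 N/C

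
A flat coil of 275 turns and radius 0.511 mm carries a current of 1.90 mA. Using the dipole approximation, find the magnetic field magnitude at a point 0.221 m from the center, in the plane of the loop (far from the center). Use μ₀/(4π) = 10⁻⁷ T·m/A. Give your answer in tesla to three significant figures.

m = NIA = NIπa² = 275·(0.00190)·π·(5.11×10⁻⁴)² = 4.286×10⁻⁷ A·m².
In the equatorial plane B = (μ₀/4π)·m/r³ (half the axial value).
B = (10⁻⁷)·(4.286×10⁻⁷) / (0.221)³ = 3.971×10⁻¹² T.

B ≈ 3.97×10⁻¹² T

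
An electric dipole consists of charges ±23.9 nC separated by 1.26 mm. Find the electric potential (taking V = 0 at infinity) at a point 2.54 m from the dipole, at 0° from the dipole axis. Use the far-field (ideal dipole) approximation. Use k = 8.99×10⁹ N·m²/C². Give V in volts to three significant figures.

Dipole moment p = qd = (2.39×10⁻⁸ C)(0.00126 m) = 3.011×10⁻¹¹ C·m.
The dipole potential is V = kp cosθ / r².
V = (8.99×10⁹)(3.011×10⁻¹¹)·cos0° / (2.54)² = 0.04196 V.

V ≈ 0.0420 V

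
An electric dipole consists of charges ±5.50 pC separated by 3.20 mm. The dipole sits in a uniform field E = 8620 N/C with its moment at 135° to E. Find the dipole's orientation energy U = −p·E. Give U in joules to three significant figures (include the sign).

U ≈ 1.07×10⁻¹⁰ J

Dipole moment p = qd = (5.50×10⁻¹² C)(0.00320 m) = 1.76×10⁻¹⁴ C·m.
U = −p·E = −pE cosθ.
U = −(1.76×10⁻¹⁴)(8620)·cos135° = 1.073×10⁻¹⁰ J.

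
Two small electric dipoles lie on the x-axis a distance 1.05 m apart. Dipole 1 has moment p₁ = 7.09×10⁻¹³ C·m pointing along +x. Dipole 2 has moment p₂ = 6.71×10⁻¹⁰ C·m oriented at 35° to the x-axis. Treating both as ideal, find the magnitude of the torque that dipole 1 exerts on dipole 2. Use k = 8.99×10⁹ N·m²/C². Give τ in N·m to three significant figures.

τ ≈ 4.24×10⁻¹² N·m

The second dipole sits on the axis of the first, so the field there is axial: E₁ = 2kp₁/r³ along +x.
E₁ = 2(8.99×10⁹)(7.09×10⁻¹³)/(1.05)³ = 0.01101 N/C.
Torque on the second dipole: τ = p₂ E₁ sinθ.
τ = (6.71×10⁻¹⁰)(0.01101)·sin35° = 4.238×10⁻¹² N·m.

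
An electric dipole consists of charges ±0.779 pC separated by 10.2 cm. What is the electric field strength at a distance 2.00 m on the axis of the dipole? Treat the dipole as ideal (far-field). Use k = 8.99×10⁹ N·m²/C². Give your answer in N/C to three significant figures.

E ≈ 1.79×10⁻⁴ N/C

Dipole moment p = qd = (7.79×10⁻¹³ C)(0.102 m) = 7.946×10⁻¹⁴ C·m.
On the dipole axis E = 2kp/r³.
E = 2·(8.99×10⁹)(7.946×10⁻¹⁴) / (2.00)³ = 1.786×10⁻⁴ N/C.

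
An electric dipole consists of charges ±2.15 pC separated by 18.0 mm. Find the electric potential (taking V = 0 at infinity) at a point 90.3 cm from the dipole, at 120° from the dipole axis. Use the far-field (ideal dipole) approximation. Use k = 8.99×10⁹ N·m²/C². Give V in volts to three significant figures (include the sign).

Dipole moment p = qd = (2.15×10⁻¹² C)(0.0180 m) = 3.87×10⁻¹⁴ C·m.
The dipole potential is V = kp cosθ / r².
V = (8.99×10⁹)(3.87×10⁻¹⁴)·cos120° / (0.903)² = -2.133×10⁻⁴ V.

V ≈ -2.13×10⁻⁴ V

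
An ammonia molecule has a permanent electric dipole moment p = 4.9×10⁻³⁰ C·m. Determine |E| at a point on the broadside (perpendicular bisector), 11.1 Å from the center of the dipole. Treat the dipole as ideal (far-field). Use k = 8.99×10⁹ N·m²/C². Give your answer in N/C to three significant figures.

E ≈ 3.22×10⁷ N/C

On the perpendicular bisector E = kp/r³ (half the axial value at the same distance).
E = (8.99×10⁹)(4.90×10⁻³⁰) / (1.11×10⁻⁹)³ = 3.221×10⁷ N/C.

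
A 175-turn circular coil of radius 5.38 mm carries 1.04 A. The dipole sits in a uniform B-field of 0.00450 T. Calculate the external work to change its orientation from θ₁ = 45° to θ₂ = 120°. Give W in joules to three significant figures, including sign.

m = NIA = NIπa² = 175·(1.04)·π·(0.00538)² = 0.01655 A·m².
W_ext = ΔU = −mB cosθ₂ + mB cosθ₁ = mB(cosθ₁ − cosθ₂).
W = (0.01655)(0.00450)·(cos45° − cos120°) = (7.447×10⁻⁵)·(+1.2071) = 8.990×10⁻⁵ J.

W ≈ 8.99×10⁻⁵ J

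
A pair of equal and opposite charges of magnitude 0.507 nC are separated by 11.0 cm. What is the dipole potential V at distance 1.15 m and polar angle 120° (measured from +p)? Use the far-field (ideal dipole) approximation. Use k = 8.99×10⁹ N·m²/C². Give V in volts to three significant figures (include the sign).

Dipole moment p = qd = (5.07×10⁻¹⁰ C)(0.110 m) = 5.577×10⁻¹¹ C·m.
The dipole potential is V = kp cosθ / r².
V = (8.99×10⁹)(5.577×10⁻¹¹)·cos120° / (1.15)² = -0.1896 V.

V ≈ -0.190 V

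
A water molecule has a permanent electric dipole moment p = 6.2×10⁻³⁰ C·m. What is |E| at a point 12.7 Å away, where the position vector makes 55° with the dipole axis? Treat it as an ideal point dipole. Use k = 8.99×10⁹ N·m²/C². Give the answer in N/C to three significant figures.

E ≈ 3.84×10⁷ N/C

At angle θ the dipole field magnitude is E = (kp/r³)·√(1 + 3cos²θ).
kp/r³ = (8.99×10⁹)(6.20×10⁻³⁰) / (1.27×10⁻⁹)³ = 2.721×10⁷ N/C.
√(1 + 3cos²55°) = √(1 + 3·0.3290) = √1.9870 ≈ 1.4096.
E ≈ 2.721×10⁷ × 1.410 = 3.836×10⁷ N/C.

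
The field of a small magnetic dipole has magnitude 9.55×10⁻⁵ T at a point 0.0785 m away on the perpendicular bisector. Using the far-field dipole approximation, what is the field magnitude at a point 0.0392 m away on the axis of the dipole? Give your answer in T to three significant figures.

B ≈ 0.00153 T

Dipole fields scale as 1/r³ in the far field.
The axial field is twice the equatorial field at the same r, so the geometry factor is 2/1.
B₂ = B₁ · (2/1) · (r₁/r₂)³ = 9.55×10⁻⁵ · 2 · (0.0785/0.0392)³.
(r₁/r₂)³ = (2.003)³ = 8.031.
B₂ ≈ 0.001534 T.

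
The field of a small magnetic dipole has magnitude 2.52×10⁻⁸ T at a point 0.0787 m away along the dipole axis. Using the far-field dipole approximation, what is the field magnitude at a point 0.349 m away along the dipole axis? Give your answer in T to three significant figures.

B ≈ 2.89×10⁻¹⁰ T

Dipole fields scale as 1/r³ in the far field; the geometry is the same at both points.
B₂ = B₁ · (r₁/r₂)³ = 2.52×10⁻⁸ · (0.0787/0.349)³.
(r₁/r₂)³ = (0.2255)³ = 0.01147.
B₂ ≈ 2.890×10⁻¹⁰ T.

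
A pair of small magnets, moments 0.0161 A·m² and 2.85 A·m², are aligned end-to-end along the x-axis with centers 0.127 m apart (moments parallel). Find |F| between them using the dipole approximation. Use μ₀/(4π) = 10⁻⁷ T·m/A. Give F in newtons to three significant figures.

On-axis B of dipole 1: B = (μ₀/4π)·2m₁/r³. Force on dipole 2: F = m₂·dB/dr.
dB/dr = −(μ₀/4π)·6m₁/r⁴, so |F| = (μ₀/4π)·6m₁m₂/r⁴.
F = 6(10⁻⁷)(0.0161)(2.85)/(0.127)⁴ = 1.058×10⁻⁴ N.

F ≈ 1.06×10⁻⁴ N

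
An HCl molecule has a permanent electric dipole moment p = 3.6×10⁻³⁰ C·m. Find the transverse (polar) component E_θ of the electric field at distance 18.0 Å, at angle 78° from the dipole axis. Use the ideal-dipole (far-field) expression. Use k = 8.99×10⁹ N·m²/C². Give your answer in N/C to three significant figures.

For a dipole, E_θ = (kp sinθ)/r³.
kp/r³ = (8.99×10⁹)(3.60×10⁻³⁰)/(1.80×10⁻⁹)³ = 5.549×10⁶ N/C.
E_θ = 5.549×10⁶·sin78° = 5.428×10⁶ N/C.

E_θ ≈ 5.43×10⁶ N/C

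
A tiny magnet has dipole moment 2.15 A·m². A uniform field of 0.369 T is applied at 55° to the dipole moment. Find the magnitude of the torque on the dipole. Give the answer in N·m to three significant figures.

τ ≈ 0.650 N·m

Torque on a magnetic dipole: τ = mB sinθ.
τ = (2.15)(0.369)·sin55° = 0.6499 N·m.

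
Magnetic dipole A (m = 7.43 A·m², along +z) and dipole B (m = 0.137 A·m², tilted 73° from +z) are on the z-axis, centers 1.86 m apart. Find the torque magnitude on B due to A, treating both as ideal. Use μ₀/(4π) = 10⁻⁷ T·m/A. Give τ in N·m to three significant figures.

Dipole B is on the axis of dipole A, so B₁ there is axial: B₁ = (μ₀/4π)·2m₁/r³ along +z.
B₁ = 2(10⁻⁷)(7.43)/(1.86)³ = 2.309×10⁻⁷ T.
τ = m₂ B₁ sinθ.
τ = (0.137)(2.309×10⁻⁷)·sin73° = 3.025×10⁻⁸ N·m.

τ ≈ 3.03×10⁻⁸ N·m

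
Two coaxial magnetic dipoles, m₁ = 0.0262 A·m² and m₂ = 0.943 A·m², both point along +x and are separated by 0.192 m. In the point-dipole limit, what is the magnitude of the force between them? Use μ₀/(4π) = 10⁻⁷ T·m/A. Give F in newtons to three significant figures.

F ≈ 1.09×10⁻⁵ N

On-axis B of dipole 1: B = (μ₀/4π)·2m₁/r³. Force on dipole 2: F = m₂·dB/dr.
dB/dr = −(μ₀/4π)·6m₁/r⁴, so |F| = (μ₀/4π)·6m₁m₂/r⁴.
F = 6(10⁻⁷)(0.0262)(0.943)/(0.192)⁴ = 1.091×10⁻⁵ N.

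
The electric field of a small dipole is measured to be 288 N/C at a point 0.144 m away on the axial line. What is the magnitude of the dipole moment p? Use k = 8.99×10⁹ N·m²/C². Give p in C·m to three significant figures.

On axis E = 2kp/r³, so p = Er³/(2k).
p = (288)·(0.144)³ / (2·8.99×10⁹) = 4.783×10⁻¹¹ C·m.

p ≈ 4.78×10⁻¹¹ C·m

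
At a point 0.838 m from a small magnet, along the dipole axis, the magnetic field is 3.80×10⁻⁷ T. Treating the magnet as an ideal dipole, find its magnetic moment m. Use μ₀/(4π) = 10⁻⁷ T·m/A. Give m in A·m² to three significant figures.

m ≈ 1.12 A·m²

On axis B = (μ₀/4π)·2m/r³, so m = Br³·4π/(μ₀·2).
m = (3.80×10⁻⁷)·(0.838)³ / (2·10⁻⁷) = 1.118 A·m².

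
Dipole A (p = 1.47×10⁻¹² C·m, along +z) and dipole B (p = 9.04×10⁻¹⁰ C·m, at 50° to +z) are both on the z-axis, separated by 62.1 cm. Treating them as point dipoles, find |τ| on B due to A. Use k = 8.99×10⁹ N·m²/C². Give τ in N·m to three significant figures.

The second dipole sits on the axis of the first, so the field there is axial: E₁ = 2kp₁/r³ along +z.
E₁ = 2(8.99×10⁹)(1.47×10⁻¹²)/(0.621)³ = 0.1104 N/C.
Torque on the second dipole: τ = p₂ E₁ sinθ.
τ = (9.04×10⁻¹⁰)(0.1104)·sin50° = 7.643×10⁻¹¹ N·m.

τ ≈ 7.64×10⁻¹¹ N·m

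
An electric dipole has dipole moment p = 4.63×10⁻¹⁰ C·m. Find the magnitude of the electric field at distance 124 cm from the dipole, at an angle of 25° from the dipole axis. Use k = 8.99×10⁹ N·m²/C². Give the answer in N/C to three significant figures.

At angle θ the dipole field magnitude is E = (kp/r³)·√(1 + 3cos²θ).
kp/r³ = (8.99×10⁹)(4.63×10⁻¹⁰) / (1.24)³ = 2.183 N/C.
√(1 + 3cos²25°) = √(1 + 3·0.8214) = √3.4642 ≈ 1.8612.
E ≈ 2.183 × 1.861 = 4.063 N/C.

E ≈ 4.06 N/C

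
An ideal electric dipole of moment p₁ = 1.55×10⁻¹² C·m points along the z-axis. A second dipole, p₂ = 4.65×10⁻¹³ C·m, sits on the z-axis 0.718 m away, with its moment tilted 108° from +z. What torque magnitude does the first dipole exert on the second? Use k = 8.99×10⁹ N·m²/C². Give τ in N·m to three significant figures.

τ ≈ 3.33×10⁻¹⁴ N·m

The second dipole sits on the axis of the first, so the field there is axial: E₁ = 2kp₁/r³ along +z.
E₁ = 2(8.99×10⁹)(1.55×10⁻¹²)/(0.718)³ = 0.07529 N/C.
Torque on the second dipole: τ = p₂ E₁ sinθ.
τ = (4.65×10⁻¹³)(0.07529)·sin108° = 3.330×10⁻¹⁴ N·m.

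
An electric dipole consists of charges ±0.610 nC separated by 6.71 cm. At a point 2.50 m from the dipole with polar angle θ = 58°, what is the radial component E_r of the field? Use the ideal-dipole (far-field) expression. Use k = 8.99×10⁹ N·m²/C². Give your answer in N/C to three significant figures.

Dipole moment p = qd = (6.10×10⁻¹⁰ C)(0.0671 m) = 4.093×10⁻¹¹ C·m.
For a dipole, E_r = (2kp cosθ)/r³.
kp/r³ = (8.99×10⁹)(4.093×10⁻¹¹)/(2.50)³ = 0.02355 N/C.
E_r = 2·0.02355·cos58° = 0.02496 N/C.

E_r ≈ 0.0250 N/C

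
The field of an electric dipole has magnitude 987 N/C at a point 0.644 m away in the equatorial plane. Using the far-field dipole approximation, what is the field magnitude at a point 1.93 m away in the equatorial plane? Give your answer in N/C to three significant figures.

E ≈ 36.7 N/C

Dipole fields scale as 1/r³ in the far field; the geometry is the same at both points.
E₂ = E₁ · (r₁/r₂)³ = 987 · (0.644/1.93)³.
(r₁/r₂)³ = (0.3337)³ = 0.03715.
E₂ ≈ 36.67 N/C.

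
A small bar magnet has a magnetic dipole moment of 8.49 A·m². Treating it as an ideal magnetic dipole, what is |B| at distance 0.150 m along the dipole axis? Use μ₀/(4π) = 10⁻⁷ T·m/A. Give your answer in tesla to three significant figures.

B ≈ 5.03×10⁻⁴ T

On axis B = (μ₀/4π)·2m/r³.
B = 2·(10⁻⁷)·(8.49) / (0.150)³ = 5.031×10⁻⁴ T.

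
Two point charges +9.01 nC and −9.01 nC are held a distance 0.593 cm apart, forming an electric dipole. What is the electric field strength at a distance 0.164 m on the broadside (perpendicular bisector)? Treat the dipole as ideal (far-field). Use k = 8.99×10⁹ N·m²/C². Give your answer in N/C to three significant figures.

Dipole moment p = qd = (9.01×10⁻⁹ C)(0.00593 m) = 5.343×10⁻¹¹ C·m.
In the equatorial plane E = kp/r³.
E = (8.99×10⁹)(5.343×10⁻¹¹) / (0.164)³ = 108.9 N/C.

E ≈ 109 N/C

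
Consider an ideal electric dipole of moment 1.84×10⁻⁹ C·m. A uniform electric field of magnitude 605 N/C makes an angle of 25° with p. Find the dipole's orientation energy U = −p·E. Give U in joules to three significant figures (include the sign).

U ≈ -1.01×10⁻⁶ J

U = −p·E = −pE cosθ.
U = −(1.84×10⁻⁹)(605)·cos25° = -1.009×10⁻⁶ J.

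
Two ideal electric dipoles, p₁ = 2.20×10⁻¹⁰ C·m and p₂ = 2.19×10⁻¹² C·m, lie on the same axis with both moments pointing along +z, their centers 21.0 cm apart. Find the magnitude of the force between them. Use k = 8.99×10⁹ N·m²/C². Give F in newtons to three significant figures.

F ≈ 1.34×10⁻⁸ N

On-axis field of dipole 1 at distance r: E = 2kp₁/r³. Force on dipole 2 is F = p₂·dE/dr (gradient along axis).
dE/dr = −6kp₁/r⁴, so |F| = 6kp₁p₂/r⁴ (attractive for aligned moments).
F = 6(8.99×10⁹)(2.20×10⁻¹⁰)(2.19×10⁻¹²)/(0.210)⁴ = 1.336×10⁻⁸ N.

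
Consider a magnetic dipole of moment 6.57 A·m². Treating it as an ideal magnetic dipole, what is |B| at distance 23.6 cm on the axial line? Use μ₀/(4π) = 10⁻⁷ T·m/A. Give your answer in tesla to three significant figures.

On axis B = (μ₀/4π)·2m/r³.
B = 2·(10⁻⁷)·(6.57) / (0.236)³ = 9.997×10⁻⁵ T.

B ≈ 1.00×10⁻⁴ T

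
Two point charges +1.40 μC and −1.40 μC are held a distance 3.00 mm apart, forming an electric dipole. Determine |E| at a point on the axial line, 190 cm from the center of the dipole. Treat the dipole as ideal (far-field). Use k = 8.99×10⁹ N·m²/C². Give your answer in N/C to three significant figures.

Dipole moment p = qd = (1.40×10⁻⁶ C)(0.00300 m) = 4.20×10⁻⁹ C·m.
On the dipole axis E = 2kp/r³.
E = 2·(8.99×10⁹)(4.20×10⁻⁹) / (1.90)³ = 11.01 N/C.

E ≈ 11.0 N/C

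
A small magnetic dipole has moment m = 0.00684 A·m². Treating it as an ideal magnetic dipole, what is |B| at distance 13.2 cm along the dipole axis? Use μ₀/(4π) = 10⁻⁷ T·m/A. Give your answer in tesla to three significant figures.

On axis B = (μ₀/4π)·2m/r³.
B = 2·(10⁻⁷)·(0.00684) / (0.132)³ = 5.948×10⁻⁷ T.

B ≈ 5.95×10⁻⁷ T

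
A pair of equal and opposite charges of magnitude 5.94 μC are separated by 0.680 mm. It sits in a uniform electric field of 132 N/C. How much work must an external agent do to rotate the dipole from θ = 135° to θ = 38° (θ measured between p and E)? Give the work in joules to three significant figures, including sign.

W ≈ -7.97×10⁻⁷ J

Dipole moment p = qd = (5.94×10⁻⁶ C)(6.80×10⁻⁴ m) = 4.039×10⁻⁹ C·m.
W_ext = ΔU = U(θ₂) − U(θ₁) = −pE cosθ₂ − (−pE cosθ₁) = pE(cosθ₁ − cosθ₂).
W = (4.039×10⁻⁹)(132)·(cos135° − cos38°) = (5.331×10⁻⁷)·(-1.4951) = -7.971×10⁻⁷ J.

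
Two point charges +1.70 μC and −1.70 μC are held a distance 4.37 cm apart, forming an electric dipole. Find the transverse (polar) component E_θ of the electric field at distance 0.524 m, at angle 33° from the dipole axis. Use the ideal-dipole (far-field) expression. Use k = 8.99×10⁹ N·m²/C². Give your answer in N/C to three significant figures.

E_θ ≈ 2530 N/C

Dipole moment p = qd = (1.70×10⁻⁶ C)(0.0437 m) = 7.429×10⁻⁸ C·m.
For a dipole, E_θ = (kp sinθ)/r³.
kp/r³ = (8.99×10⁹)(7.429×10⁻⁸)/(0.524)³ = 4642 N/C.
E_θ = 4642·sin33° = 2528 N/C.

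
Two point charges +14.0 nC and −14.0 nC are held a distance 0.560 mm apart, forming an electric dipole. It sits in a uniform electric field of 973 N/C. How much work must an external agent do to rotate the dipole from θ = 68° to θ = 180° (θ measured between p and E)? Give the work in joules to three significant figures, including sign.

Dipole moment p = qd = (1.40×10⁻⁸ C)(5.60×10⁻⁴ m) = 7.84×10⁻¹² C·m.
W_ext = ΔU = U(θ₂) − U(θ₁) = −pE cosθ₂ − (−pE cosθ₁) = pE(cosθ₁ − cosθ₂).
W = (7.84×10⁻¹²)(973)·(cos68° − cos180°) = (7.628×10⁻⁹)·(+1.3746) = 1.049×10⁻⁸ J.

W ≈ 1.05×10⁻⁸ J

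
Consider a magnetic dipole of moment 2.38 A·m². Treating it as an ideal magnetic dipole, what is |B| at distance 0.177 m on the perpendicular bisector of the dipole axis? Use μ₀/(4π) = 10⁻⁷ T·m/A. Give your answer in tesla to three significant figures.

B ≈ 4.29×10⁻⁵ T

In the equatorial plane B = (μ₀/4π)·m/r³ (half the axial value).
B = (10⁻⁷)·(2.38) / (0.177)³ = 4.292×10⁻⁵ T.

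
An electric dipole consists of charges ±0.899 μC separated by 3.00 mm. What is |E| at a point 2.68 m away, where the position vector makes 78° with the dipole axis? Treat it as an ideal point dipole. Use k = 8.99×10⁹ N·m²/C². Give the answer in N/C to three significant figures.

Dipole moment p = qd = (8.99×10⁻⁷ C)(0.00300 m) = 2.697×10⁻⁹ C·m.
At angle θ the dipole field magnitude is E = (kp/r³)·√(1 + 3cos²θ).
kp/r³ = (8.99×10⁹)(2.697×10⁻⁹) / (2.68)³ = 1.260 N/C.
√(1 + 3cos²78°) = √(1 + 3·0.0432) = √1.1297 ≈ 1.0629.
E ≈ 1.260 × 1.063 = 1.339 N/C.

E ≈ 1.34 N/C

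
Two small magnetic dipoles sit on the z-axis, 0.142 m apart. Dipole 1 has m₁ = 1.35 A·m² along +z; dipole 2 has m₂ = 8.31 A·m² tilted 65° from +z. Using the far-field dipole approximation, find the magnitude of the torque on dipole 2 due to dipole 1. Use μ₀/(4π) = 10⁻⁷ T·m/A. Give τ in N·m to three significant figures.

τ ≈ 7.10×10⁻⁴ N·m

Dipole B is on the axis of dipole A, so B₁ there is axial: B₁ = (μ₀/4π)·2m₁/r³ along +z.
B₁ = 2(10⁻⁷)(1.35)/(0.142)³ = 9.430×10⁻⁵ T.
τ = m₂ B₁ sinθ.
τ = (8.31)(9.430×10⁻⁵)·sin65° = 7.102×10⁻⁴ N·m.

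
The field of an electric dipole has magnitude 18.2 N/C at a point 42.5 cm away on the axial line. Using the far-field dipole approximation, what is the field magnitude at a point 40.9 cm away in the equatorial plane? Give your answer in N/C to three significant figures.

E ≈ 10.2 N/C

Dipole fields scale as 1/r³ in the far field.
The axial field is twice the equatorial field at the same r, so the geometry factor is 1/2.
E₂ = E₁ · (1/2) · (r₁/r₂)³ = 18.2 · 0.5 · (42.5/40.9)³.
(r₁/r₂)³ = (1.039)³ = 1.122.
E₂ ≈ 10.21 N/C.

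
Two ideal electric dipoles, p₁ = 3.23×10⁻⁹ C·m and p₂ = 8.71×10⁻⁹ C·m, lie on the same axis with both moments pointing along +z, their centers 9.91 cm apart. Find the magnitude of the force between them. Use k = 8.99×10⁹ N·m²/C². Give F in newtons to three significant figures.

On-axis field of dipole 1 at distance r: E = 2kp₁/r³. Force on dipole 2 is F = p₂·dE/dr (gradient along axis).
dE/dr = −6kp₁/r⁴, so |F| = 6kp₁p₂/r⁴ (attractive for aligned moments).
F = 6(8.99×10⁹)(3.23×10⁻⁹)(8.71×10⁻⁹)/(0.0991)⁴ = 0.01573 N.

F ≈ 0.0157 N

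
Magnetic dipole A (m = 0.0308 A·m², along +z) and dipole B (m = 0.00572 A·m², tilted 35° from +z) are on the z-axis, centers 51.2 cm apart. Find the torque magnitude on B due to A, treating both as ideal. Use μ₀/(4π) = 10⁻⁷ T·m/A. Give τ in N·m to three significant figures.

τ ≈ 1.51×10⁻¹⁰ N·m

Dipole B is on the axis of dipole A, so B₁ there is axial: B₁ = (μ₀/4π)·2m₁/r³ along +z.
B₁ = 2(10⁻⁷)(0.0308)/(0.512)³ = 4.590×10⁻⁸ T.
τ = m₂ B₁ sinθ.
τ = (0.00572)(4.590×10⁻⁸)·sin35° = 1.506×10⁻¹⁰ N·m.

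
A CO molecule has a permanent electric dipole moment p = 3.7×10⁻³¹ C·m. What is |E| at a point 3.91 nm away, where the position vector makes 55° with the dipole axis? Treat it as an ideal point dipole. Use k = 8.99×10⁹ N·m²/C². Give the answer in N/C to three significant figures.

E ≈ 7.84×10⁴ N/C

At angle θ the dipole field magnitude is E = (kp/r³)·√(1 + 3cos²θ).
kp/r³ = (8.99×10⁹)(3.70×10⁻³¹) / (3.91×10⁻⁹)³ = 5.565×10⁴ N/C.
√(1 + 3cos²55°) = √(1 + 3·0.3290) = √1.9870 ≈ 1.4096.
E ≈ 5.565×10⁴ × 1.410 = 7.844×10⁴ N/C.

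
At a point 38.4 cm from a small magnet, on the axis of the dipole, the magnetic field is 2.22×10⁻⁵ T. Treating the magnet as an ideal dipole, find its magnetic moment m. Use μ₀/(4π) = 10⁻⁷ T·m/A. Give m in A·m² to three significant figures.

On axis B = (μ₀/4π)·2m/r³, so m = Br³·4π/(μ₀·2).
m = (2.22×10⁻⁵)·(0.384)³ / (2·10⁻⁷) = 6.285 A·m².

m ≈ 6.29 A·m²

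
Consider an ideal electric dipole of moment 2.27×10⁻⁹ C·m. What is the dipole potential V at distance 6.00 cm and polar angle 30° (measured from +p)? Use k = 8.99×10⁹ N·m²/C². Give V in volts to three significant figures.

The dipole potential is V = kp cosθ / r².
V = (8.99×10⁹)(2.27×10⁻⁹)·cos30° / (0.0600)² = 4909 V.

V ≈ 4910 V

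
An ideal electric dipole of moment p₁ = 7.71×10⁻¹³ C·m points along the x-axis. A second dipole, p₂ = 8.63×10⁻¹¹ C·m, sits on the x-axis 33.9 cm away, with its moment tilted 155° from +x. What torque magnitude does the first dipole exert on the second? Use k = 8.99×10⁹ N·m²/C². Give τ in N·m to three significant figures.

The second dipole sits on the axis of the first, so the field there is axial: E₁ = 2kp₁/r³ along +x.
E₁ = 2(8.99×10⁹)(7.71×10⁻¹³)/(0.339)³ = 0.3558 N/C.
Torque on the second dipole: τ = p₂ E₁ sinθ.
τ = (8.63×10⁻¹¹)(0.3558)·sin155° = 1.298×10⁻¹¹ N·m.

τ ≈ 1.30×10⁻¹¹ N·m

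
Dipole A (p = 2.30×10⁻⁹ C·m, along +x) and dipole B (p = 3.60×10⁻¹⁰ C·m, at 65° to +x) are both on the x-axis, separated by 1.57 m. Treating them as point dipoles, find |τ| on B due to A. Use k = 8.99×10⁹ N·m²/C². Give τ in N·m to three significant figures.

τ ≈ 3.49×10⁻⁹ N·m

The second dipole sits on the axis of the first, so the field there is axial: E₁ = 2kp₁/r³ along +x.
E₁ = 2(8.99×10⁹)(2.30×10⁻⁹)/(1.57)³ = 10.69 N/C.
Torque on the second dipole: τ = p₂ E₁ sinθ.
τ = (3.60×10⁻¹⁰)(10.69)·sin65° = 3.487×10⁻⁹ N·m.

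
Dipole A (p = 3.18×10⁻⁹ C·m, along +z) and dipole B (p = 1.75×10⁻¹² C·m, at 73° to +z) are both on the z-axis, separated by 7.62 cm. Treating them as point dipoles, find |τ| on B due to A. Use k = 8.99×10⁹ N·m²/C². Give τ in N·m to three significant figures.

The second dipole sits on the axis of the first, so the field there is axial: E₁ = 2kp₁/r³ along +z.
E₁ = 2(8.99×10⁹)(3.18×10⁻⁹)/(0.0762)³ = 1.292×10⁵ N/C.
Torque on the second dipole: τ = p₂ E₁ sinθ.
τ = (1.75×10⁻¹²)(1.292×10⁵)·sin73° = 2.163×10⁻⁷ N·m.

τ ≈ 2.16×10⁻⁷ N·m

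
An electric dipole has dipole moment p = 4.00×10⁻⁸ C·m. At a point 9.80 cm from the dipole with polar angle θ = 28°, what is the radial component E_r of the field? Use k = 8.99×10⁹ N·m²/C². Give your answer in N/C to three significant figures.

E_r ≈ 6.75×10⁵ N/C

For a dipole, E_r = (2kp cosθ)/r³.
kp/r³ = (8.99×10⁹)(4.00×10⁻⁸)/(0.0980)³ = 3.821×10⁵ N/C.
E_r = 2·3.821×10⁵·cos28° = 6.747×10⁵ N/C.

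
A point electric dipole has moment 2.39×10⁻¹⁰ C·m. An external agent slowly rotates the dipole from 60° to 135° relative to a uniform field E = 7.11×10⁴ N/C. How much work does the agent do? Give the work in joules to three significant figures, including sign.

W_ext = ΔU = U(θ₂) − U(θ₁) = −pE cosθ₂ − (−pE cosθ₁) = pE(cosθ₁ − cosθ₂).
W = (2.39×10⁻¹⁰)(7.11×10⁴)·(cos60° − cos135°) = (1.699×10⁻⁵)·(+1.2071) = 2.051×10⁻⁵ J.

W ≈ 2.05×10⁻⁵ J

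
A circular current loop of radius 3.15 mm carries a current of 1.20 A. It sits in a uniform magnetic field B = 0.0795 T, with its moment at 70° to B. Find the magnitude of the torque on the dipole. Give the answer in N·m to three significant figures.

τ ≈ 2.79×10⁻⁶ N·m

Magnetic moment m = IA = Iπa² = (1.20)·π·(0.00315)² = 3.741×10⁻⁵ A·m².
Torque on a magnetic dipole: τ = mB sinθ.
τ = (3.741×10⁻⁵)(0.0795)·sin70° = 2.795×10⁻⁶ N·m.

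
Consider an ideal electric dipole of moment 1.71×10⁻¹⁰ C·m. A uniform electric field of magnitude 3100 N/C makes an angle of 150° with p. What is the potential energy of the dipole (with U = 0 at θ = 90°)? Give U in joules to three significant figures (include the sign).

U = −p·E = −pE cosθ.
U = −(1.71×10⁻¹⁰)(3100)·cos150° = 4.591×10⁻⁷ J.

U ≈ 4.59×10⁻⁷ J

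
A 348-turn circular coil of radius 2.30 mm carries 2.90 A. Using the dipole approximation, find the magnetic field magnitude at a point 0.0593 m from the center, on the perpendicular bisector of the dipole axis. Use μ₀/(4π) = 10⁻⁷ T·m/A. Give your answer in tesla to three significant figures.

B ≈ 8.04×10⁻⁶ T

m = NIA = NIπa² = 348·(2.90)·π·(0.00230)² = 0.01677 A·m².
In the equatorial plane B = (μ₀/4π)·m/r³ (half the axial value).
B = (10⁻⁷)·(0.01677) / (0.0593)³ = 8.042×10⁻⁶ T.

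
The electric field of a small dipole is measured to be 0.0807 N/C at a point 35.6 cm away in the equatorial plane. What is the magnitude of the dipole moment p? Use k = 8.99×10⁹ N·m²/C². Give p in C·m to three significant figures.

p ≈ 4.05×10⁻¹³ C·m

In the equatorial plane E = kp/r³, so p = Er³/(k).
p = (0.0807)·(0.356)³ / (8.99×10⁹) = 4.050×10⁻¹³ C·m.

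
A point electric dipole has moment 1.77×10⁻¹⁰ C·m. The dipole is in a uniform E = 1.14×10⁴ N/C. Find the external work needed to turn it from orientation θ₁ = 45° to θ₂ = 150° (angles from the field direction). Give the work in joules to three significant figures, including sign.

W ≈ 3.17×10⁻⁶ J

W_ext = ΔU = U(θ₂) − U(θ₁) = −pE cosθ₂ − (−pE cosθ₁) = pE(cosθ₁ − cosθ₂).
W = (1.77×10⁻¹⁰)(1.14×10⁴)·(cos45° − cos150°) = (2.018×10⁻⁶)·(+1.5731) = 3.174×10⁻⁶ J.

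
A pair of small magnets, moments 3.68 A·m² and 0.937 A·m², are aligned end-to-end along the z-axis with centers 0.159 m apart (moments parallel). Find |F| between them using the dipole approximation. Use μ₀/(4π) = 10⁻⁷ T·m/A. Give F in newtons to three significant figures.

On-axis B of dipole 1: B = (μ₀/4π)·2m₁/r³. Force on dipole 2: F = m₂·dB/dr.
dB/dr = −(μ₀/4π)·6m₁/r⁴, so |F| = (μ₀/4π)·6m₁m₂/r⁴.
F = 6(10⁻⁷)(3.68)(0.937)/(0.159)⁴ = 0.003237 N.

F ≈ 0.00324 N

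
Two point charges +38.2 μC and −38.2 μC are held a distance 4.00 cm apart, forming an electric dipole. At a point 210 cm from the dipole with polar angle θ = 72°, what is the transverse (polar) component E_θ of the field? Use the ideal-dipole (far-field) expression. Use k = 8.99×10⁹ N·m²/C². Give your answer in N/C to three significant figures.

E_θ ≈ 1410 N/C

Dipole moment p = qd = (3.82×10⁻⁵ C)(0.0400 m) = 1.528×10⁻⁶ C·m.
For a dipole, E_θ = (kp sinθ)/r³.
kp/r³ = (8.99×10⁹)(1.528×10⁻⁶)/(2.10)³ = 1483 N/C.
E_θ = 1483·sin72° = 1411 N/C.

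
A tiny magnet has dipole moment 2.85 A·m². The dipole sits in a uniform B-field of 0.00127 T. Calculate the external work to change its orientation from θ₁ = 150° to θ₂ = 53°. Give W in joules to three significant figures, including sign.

W_ext = ΔU = −mB cosθ₂ + mB cosθ₁ = mB(cosθ₁ − cosθ₂).
W = (2.85)(0.00127)·(cos150° − cos53°) = (0.003620)·(-1.4678) = -0.005313 J.

W ≈ -0.00531 J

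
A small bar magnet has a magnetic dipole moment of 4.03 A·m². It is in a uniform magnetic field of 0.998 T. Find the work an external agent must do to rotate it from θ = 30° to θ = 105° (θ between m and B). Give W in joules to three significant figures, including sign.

W_ext = ΔU = −mB cosθ₂ + mB cosθ₁ = mB(cosθ₁ − cosθ₂).
W = (4.03)(0.998)·(cos30° − cos105°) = (4.022)·(+1.1248) = 4.524 J.

W ≈ 4.52 J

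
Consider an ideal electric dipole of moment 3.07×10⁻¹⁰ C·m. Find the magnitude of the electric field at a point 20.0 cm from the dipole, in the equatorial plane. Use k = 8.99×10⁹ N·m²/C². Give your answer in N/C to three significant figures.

E ≈ 345 N/C

In the equatorial plane E = kp/r³.
E = (8.99×10⁹)(3.07×10⁻¹⁰) / (0.200)³ = 345.0 N/C.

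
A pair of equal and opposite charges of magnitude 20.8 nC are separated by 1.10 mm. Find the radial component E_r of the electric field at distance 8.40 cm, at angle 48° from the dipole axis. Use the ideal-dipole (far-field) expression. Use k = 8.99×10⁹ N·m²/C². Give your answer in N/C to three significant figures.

Dipole moment p = qd = (2.08×10⁻⁸ C)(0.00110 m) = 2.288×10⁻¹¹ C·m.
For a dipole, E_r = (2kp cosθ)/r³.
kp/r³ = (8.99×10⁹)(2.288×10⁻¹¹)/(0.0840)³ = 347.0 N/C.
E_r = 2·347.0·cos48° = 464.4 N/C.

E_r ≈ 464 N/C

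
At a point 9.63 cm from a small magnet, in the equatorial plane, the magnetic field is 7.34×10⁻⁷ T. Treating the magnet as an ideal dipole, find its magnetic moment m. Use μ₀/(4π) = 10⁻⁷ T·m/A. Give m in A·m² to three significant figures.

In the equatorial plane B = (μ₀/4π)·m/r³, so m = Br³·4π/(μ₀).
m = (7.34×10⁻⁷)·(0.0963)³ / (10⁻⁷) = 0.006555 A·m².

m ≈ 0.00656 A·m²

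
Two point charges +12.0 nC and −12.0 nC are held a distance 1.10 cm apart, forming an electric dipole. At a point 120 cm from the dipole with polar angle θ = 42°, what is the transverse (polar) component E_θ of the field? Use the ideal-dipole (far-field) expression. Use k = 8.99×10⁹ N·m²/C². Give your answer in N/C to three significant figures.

Dipole moment p = qd = (1.20×10⁻⁸ C)(0.0110 m) = 1.32×10⁻¹⁰ C·m.
For a dipole, E_θ = (kp sinθ)/r³.
kp/r³ = (8.99×10⁹)(1.32×10⁻¹⁰)/(1.20)³ = 0.6867 N/C.
E_θ = 0.6867·sin42° = 0.4595 N/C.

E_θ ≈ 0.460 N/C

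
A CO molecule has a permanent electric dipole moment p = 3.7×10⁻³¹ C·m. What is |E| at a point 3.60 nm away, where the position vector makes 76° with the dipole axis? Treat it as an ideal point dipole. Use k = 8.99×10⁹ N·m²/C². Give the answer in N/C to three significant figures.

At angle θ the dipole field magnitude is E = (kp/r³)·√(1 + 3cos²θ).
kp/r³ = (8.99×10⁹)(3.70×10⁻³¹) / (3.60×10⁻⁹)³ = 7.129×10⁴ N/C.
√(1 + 3cos²76°) = √(1 + 3·0.0585) = √1.1756 ≈ 1.0842.
E ≈ 7.129×10⁴ × 1.084 = 7.730×10⁴ N/C.

E ≈ 7.73×10⁴ N/C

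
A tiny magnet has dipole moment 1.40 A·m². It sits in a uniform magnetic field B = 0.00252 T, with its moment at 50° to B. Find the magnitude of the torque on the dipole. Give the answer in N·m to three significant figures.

Torque on a magnetic dipole: τ = mB sinθ.
τ = (1.40)(0.00252)·sin50° = 0.002703 N·m.

τ ≈ 0.00270 N·m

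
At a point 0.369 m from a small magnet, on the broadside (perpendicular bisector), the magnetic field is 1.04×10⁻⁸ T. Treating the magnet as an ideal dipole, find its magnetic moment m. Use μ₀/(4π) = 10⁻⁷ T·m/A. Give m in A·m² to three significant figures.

In the equatorial plane B = (μ₀/4π)·m/r³, so m = Br³·4π/(μ₀).
m = (1.04×10⁻⁸)·(0.369)³ / (10⁻⁷) = 0.005225 A·m².

m ≈ 0.00523 A·m²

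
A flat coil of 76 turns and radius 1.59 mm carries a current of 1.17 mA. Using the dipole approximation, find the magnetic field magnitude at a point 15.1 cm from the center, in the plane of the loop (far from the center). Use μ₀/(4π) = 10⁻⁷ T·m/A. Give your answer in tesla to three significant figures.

m = NIA = NIπa² = 76·(0.00117)·π·(0.00159)² = 7.062×10⁻⁷ A·m².
In the equatorial plane B = (μ₀/4π)·m/r³ (half the axial value).
B = (10⁻⁷)·(7.062×10⁻⁷) / (0.151)³ = 2.051×10⁻¹¹ T.

B ≈ 2.05×10⁻¹¹ T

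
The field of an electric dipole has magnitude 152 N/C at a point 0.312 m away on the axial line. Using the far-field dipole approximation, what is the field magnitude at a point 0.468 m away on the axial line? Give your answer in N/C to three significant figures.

E ≈ 45.0 N/C

Dipole fields scale as 1/r³ in the far field; the geometry is the same at both points.
E₂ = E₁ · (r₁/r₂)³ = 152 · (0.312/0.468)³.
(r₁/r₂)³ = (0.6667)³ = 0.2963.
E₂ ≈ 45.04 N/C.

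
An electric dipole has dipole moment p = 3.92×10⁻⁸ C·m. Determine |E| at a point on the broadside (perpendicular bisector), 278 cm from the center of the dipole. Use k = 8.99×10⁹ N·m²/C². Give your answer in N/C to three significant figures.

In the equatorial plane E = kp/r³.
E = (8.99×10⁹)(3.92×10⁻⁸) / (2.78)³ = 16.40 N/C.

E ≈ 16.4 N/C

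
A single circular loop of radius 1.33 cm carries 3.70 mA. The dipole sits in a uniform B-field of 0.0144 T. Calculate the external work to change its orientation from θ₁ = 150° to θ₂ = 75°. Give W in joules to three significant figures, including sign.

Magnetic moment m = IA = Iπa² = (0.00370)·π·(0.0133)² = 2.056×10⁻⁶ A·m².
W_ext = ΔU = −mB cosθ₂ + mB cosθ₁ = mB(cosθ₁ − cosθ₂).
W = (2.056×10⁻⁶)(0.0144)·(cos150° − cos75°) = (2.961×10⁻⁸)·(-1.1248) = -3.330×10⁻⁸ J.

W ≈ -3.33×10⁻⁸ J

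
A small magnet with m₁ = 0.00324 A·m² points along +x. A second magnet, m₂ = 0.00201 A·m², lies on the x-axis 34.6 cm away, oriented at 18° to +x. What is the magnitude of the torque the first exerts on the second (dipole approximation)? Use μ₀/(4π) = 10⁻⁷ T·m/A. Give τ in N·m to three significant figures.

Dipole B is on the axis of dipole A, so B₁ there is axial: B₁ = (μ₀/4π)·2m₁/r³ along +x.
B₁ = 2(10⁻⁷)(0.00324)/(0.346)³ = 1.564×10⁻⁸ T.
τ = m₂ B₁ sinθ.
τ = (0.00201)(1.564×10⁻⁸)·sin18° = 9.717×10⁻¹² N·m.

τ ≈ 9.72×10⁻¹² N·m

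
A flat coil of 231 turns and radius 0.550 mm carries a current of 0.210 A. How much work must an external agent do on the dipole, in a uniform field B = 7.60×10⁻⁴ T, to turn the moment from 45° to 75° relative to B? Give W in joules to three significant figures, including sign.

W ≈ 1.57×10⁻⁸ J

m = NIA = NIπa² = 231·(0.210)·π·(5.50×10⁻⁴)² = 4.61×10⁻⁵ A·m².
W_ext = ΔU = −mB cosθ₂ + mB cosθ₁ = mB(cosθ₁ − cosθ₂).
W = (4.61×10⁻⁵)(7.60×10⁻⁴)·(cos45° − cos75°) = (3.504×10⁻⁸)·(+0.4483) = 1.571×10⁻⁸ J.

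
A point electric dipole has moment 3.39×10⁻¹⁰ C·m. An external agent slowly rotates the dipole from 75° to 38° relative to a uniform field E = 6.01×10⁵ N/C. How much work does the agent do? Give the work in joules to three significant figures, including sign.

W ≈ -1.08×10⁻⁴ J

W_ext = ΔU = U(θ₂) − U(θ₁) = −pE cosθ₂ − (−pE cosθ₁) = pE(cosθ₁ − cosθ₂).
W = (3.39×10⁻¹⁰)(6.01×10⁵)·(cos75° − cos38°) = (2.037×10⁻⁴)·(-0.5292) = -1.078×10⁻⁴ J.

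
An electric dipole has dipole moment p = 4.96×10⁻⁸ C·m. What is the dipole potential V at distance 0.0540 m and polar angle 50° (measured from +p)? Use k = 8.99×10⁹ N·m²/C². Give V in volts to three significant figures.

The dipole potential is V = kp cosθ / r².
V = (8.99×10⁹)(4.96×10⁻⁸)·cos50° / (0.0540)² = 9.829×10⁴ V.

V ≈ 9.83×10⁴ V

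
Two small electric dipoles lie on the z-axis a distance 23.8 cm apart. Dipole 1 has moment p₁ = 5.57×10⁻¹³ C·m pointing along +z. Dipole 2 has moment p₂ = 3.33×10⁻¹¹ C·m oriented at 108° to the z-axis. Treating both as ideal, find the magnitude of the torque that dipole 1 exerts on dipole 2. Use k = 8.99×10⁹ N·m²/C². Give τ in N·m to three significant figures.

τ ≈ 2.35×10⁻¹¹ N·m

The second dipole sits on the axis of the first, so the field there is axial: E₁ = 2kp₁/r³ along +z.
E₁ = 2(8.99×10⁹)(5.57×10⁻¹³)/(0.238)³ = 0.7429 N/C.
Torque on the second dipole: τ = p₂ E₁ sinθ.
τ = (3.33×10⁻¹¹)(0.7429)·sin108° = 2.353×10⁻¹¹ N·m.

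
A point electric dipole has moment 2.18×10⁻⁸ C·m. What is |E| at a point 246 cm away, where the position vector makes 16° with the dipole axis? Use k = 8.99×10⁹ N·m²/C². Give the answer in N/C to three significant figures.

At angle θ the dipole field magnitude is E = (kp/r³)·√(1 + 3cos²θ).
kp/r³ = (8.99×10⁹)(2.18×10⁻⁸) / (2.46)³ = 13.16 N/C.
√(1 + 3cos²16°) = √(1 + 3·0.9240) = √3.7721 ≈ 1.9422.
E ≈ 13.16 × 1.942 = 25.57 N/C.

E ≈ 25.6 N/C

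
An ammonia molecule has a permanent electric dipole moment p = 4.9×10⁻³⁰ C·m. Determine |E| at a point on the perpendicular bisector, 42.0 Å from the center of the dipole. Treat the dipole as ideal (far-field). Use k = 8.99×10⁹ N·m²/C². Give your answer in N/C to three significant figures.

E ≈ 5.95×10⁵ N/C

In the equatorial plane E = kp/r³.
E = (8.99×10⁹)(4.90×10⁻³⁰) / (4.20×10⁻⁹)³ = 5.946×10⁵ N/C.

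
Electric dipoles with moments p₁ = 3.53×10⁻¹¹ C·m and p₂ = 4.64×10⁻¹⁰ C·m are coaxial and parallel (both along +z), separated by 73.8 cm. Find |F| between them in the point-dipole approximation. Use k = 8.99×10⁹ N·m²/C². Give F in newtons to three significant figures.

F ≈ 2.98×10⁻⁹ N

On-axis field of dipole 1 at distance r: E = 2kp₁/r³. Force on dipole 2 is F = p₂·dE/dr (gradient along axis).
dE/dr = −6kp₁/r⁴, so |F| = 6kp₁p₂/r⁴ (attractive for aligned moments).
F = 6(8.99×10⁹)(3.53×10⁻¹¹)(4.64×10⁻¹⁰)/(0.738)⁴ = 2.978×10⁻⁹ N.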